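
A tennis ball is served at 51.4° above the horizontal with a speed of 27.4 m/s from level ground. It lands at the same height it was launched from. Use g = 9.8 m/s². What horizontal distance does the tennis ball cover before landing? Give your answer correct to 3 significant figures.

74.7 m

Components: v_x = 27.4 cos 51.4° = 17.09 m/s, v_y = 27.4 sin 51.4° = 21.41 m/s.
Time of flight (same landing height): t = 2 v_y / g = 2 × 21.41 / 9.8 = 4.369 s.
Range: R = v_x · t = 17.09 × 4.369 = 74.7 m.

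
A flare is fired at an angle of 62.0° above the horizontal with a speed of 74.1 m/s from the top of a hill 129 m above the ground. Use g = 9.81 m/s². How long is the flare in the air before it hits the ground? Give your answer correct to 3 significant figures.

Vertical component: v_y = 74.1 sin 62.0° = 65.43 m/s.
Taking up as positive with launch at y = 129 m, landing at y = 0: 0 = 129 + 65.43 t − ½(9.81) t².
Solving 4.905 t² − 65.43 t − 129 = 0 gives t = [65.43 + √(65.43² + 4·4.905·129)] / 9.810 = 15.1 s.

15.1 s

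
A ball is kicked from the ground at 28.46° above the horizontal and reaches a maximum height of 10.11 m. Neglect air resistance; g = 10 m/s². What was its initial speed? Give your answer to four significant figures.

29.84 m/s

At maximum height v_y = 0, so (v₀ sin θ)² = 2 g H.
v₀ sin 28.46° = √(2 × 10 × 10.11) = 14.220 m/s.
v₀ = 14.220 / sin 28.46° = 14.220 / 0.4765 = 29.84 m/s.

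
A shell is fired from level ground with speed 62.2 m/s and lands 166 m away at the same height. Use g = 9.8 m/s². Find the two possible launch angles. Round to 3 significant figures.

Level-ground range: R = v₀² sin(2θ)/g ⇒ sin 2θ = R g / v₀² = 166×9.8/62.2² = 0.4205.
2θ = arcsin(0.4205) = 24.87° or 180° − 24.87° = 155.13°.
So θ = 12.4° or θ = 77.6°.

12.4° and 77.6°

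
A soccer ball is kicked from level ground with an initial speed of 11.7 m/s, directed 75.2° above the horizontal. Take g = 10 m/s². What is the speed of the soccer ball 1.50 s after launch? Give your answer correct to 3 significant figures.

4.75 m/s

v_x = 11.7 cos 75.2° = 2.989 m/s (constant).
v_y(t) = 11.7 sin 75.2° − g t = 11.31 − 10 × 1.50 = -3.690 m/s.
Speed = √(v_x² + v_y²) = √(8.934 + 13.62) = 4.75 m/s.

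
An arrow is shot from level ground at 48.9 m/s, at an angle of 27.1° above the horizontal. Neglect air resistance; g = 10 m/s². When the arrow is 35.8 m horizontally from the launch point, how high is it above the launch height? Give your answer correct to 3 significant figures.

14.9 m

v_x = 48.9 cos 27.1° = 43.53 m/s, v_y0 = 48.9 sin 27.1° = 22.28 m/s.
Time to reach x = 35.8 m: t = x / v_x = 35.8 / 43.53 = 0.8224 s.
y = v_y0 t − ½ g t² = 22.28×0.8224 − 5.000×0.8224² = 14.9 m.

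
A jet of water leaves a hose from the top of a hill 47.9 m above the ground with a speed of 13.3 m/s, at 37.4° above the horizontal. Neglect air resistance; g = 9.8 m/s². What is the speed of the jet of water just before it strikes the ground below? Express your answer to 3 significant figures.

33.4 m/s

v_x = 13.3 cos 37.4° = 10.57 m/s is unchanged throughout.
For the vertical component, v_y² = v_y0² + 2 g h = (8.078)² + 2×9.8×47.9 = 1004, so |v_y| = 31.69 m/s.
Impact speed = √(v_x² + v_y²) = √(111.7 + 1004) = 33.4 m/s.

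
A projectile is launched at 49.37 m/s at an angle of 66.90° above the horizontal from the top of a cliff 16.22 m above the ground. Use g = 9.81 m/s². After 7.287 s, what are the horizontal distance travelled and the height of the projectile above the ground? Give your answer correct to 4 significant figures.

v_x = 49.37 cos 66.90° = 19.370 m/s; v_y0 = 49.37 sin 66.90° = 45.412 m/s.
x = v_x t = 19.370 × 7.287 = 141.1 m.
y = 16.22 + v_y0 t − ½ g t² = 86.68 m.

x = 141.1 m, y = 86.68 m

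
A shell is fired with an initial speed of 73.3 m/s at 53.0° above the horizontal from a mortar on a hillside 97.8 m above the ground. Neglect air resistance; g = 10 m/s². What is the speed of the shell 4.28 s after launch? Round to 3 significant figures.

v_x = 73.3 cos 53.0° = 44.11 m/s (constant).
v_y(t) = 73.3 sin 53.0° − g t = 58.54 − 10 × 4.28 = 15.74 m/s.
Speed = √(v_x² + v_y²) = √(1946 + 247.7) = 46.8 m/s.

46.8 m/s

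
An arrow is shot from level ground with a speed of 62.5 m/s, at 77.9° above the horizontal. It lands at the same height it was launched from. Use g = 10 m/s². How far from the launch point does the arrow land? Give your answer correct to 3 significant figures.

For level ground, R = v₀² sin(2θ) / g.
sin(2 × 77.9°) = sin 155.8° = 0.4099.
R = (62.5)² × 0.4099 / 10 = 160 m.

160 m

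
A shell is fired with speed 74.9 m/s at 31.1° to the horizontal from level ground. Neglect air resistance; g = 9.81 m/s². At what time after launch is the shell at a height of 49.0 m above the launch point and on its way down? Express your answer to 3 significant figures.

v_y0 = 74.9 sin 31.1° = 38.69 m/s.
Set y = v_y0 t − ½ g t² = 49.0: 4.905 t² − 38.69 t + 49.0 = 0.
t = [38.69 ± √(1497 − 961.4)] / 9.81 = (38.69 ± 23.14) / 9.81, giving t = 1.59 s or t = 6.30 s.
On the way down corresponds to the larger root: t = 6.30 s.

6.30 s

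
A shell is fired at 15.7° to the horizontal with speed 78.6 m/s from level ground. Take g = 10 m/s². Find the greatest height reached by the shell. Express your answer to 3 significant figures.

Vertical component of launch velocity: v_y = 78.6 sin 15.7° = 21.27 m/s.
At the highest point the vertical velocity is zero, so v_y² = 2 g h_max.
h_max = (21.27)² / (2 × 10) = 452.4 / 20.00 = 22.6 m.

22.6 m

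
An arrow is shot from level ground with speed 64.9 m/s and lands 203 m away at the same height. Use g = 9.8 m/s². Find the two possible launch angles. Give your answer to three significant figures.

14.1° and 75.9°

Level-ground range: R = v₀² sin(2θ)/g ⇒ sin 2θ = R g / v₀² = 203×9.8/64.9² = 0.4723.
2θ = arcsin(0.4723) = 28.18° or 180° − 28.18° = 151.82°.
So θ = 14.1° or θ = 75.9°.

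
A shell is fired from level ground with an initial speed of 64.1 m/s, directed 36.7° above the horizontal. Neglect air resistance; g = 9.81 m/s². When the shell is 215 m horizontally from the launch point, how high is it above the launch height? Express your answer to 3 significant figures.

v_x = 64.1 cos 36.7° = 51.39 m/s, v_y0 = 64.1 sin 36.7° = 38.31 m/s.
Time to reach x = 215 m: t = x / v_x = 215 / 51.39 = 4.184 s.
y = v_y0 t − ½ g t² = 38.31×4.184 − 4.905×4.184² = 74.4 m.

74.4 m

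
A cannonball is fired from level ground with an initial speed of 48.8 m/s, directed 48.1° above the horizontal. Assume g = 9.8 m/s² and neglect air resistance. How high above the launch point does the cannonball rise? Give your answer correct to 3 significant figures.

Vertical component of launch velocity: v_y = 48.8 sin 48.1° = 36.32 m/s.
At the highest point the vertical velocity is zero, so v_y² = 2 g h_max.
h_max = (36.32)² / (2 × 9.8) = 1319 / 19.60 = 67.3 m.

67.3 m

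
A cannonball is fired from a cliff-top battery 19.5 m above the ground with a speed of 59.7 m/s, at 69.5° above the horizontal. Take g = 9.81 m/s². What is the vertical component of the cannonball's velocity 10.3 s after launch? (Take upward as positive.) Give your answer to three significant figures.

Initial vertical component: v_y0 = 59.7 sin 69.5° = 55.92 m/s.
v_y(t) = v_y0 − g t = 55.92 − 9.81 × 10.3 = -45.1 m/s.

-45.1 m/s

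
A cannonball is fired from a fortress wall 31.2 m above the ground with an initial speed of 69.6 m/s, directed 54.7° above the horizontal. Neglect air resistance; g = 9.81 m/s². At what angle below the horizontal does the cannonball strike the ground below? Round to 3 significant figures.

v_x = 69.6 cos 54.7° = 40.22 m/s.
At impact |v_y| = √(v_y0² + 2 g h) = √(56.80² + 2×9.81×31.2) = 61.95 m/s.
Angle below horizontal = arctan(|v_y| / v_x) = arctan(61.95 / 40.22) = 57.0°.

57.0°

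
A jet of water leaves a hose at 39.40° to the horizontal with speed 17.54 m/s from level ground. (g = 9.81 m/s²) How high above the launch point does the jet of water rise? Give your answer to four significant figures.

6.317 m

Vertical component of launch velocity: v_y = 17.54 sin 39.40° = 11.133 m/s.
At the highest point the vertical velocity is zero, so v_y² = 2 g h_max.
h_max = (11.133)² / (2 × 9.81) = 123.94 / 19.62 = 6.317 m.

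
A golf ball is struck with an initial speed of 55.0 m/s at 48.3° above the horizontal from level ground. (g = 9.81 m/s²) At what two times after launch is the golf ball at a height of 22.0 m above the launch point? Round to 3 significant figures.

v_y0 = 55.0 sin 48.3° = 41.07 m/s.
Set y = v_y0 t − ½ g t² = 22.0: 4.905 t² − 41.07 t + 22.0 = 0.
t = [41.07 ± √(1687 − 431.6)] / 9.81 = (41.07 ± 35.43) / 9.81, giving t = 0.575 s or t = 7.80 s.
So the golf ball is at 22.0 m at t = 0.575 s (rising) and t = 7.80 s (falling).

0.575 s and 7.80 s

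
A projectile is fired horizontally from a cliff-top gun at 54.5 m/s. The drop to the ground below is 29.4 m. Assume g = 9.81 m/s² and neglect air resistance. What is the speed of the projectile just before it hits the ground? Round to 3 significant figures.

59.6 m/s

Fall time: t = √(2 × 29.4 / 9.81) = 2.448 s.
At impact: v_x = 54.5 m/s (unchanged), v_y = g t = 9.81 × 2.448 = 24.01 m/s.
Speed = √(v_x² + v_y²) = √(2970 + 576.5) = 59.6 m/s.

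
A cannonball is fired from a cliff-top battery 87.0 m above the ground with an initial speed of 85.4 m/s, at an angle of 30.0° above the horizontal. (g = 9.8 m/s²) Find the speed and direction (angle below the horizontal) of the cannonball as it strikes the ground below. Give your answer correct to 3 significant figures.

v_x = 85.4 cos 30.0° = 73.96 m/s (constant).
|v_y| at impact = √((42.70)² + 2×9.8×87.0) = 59.40 m/s.
Speed = √(73.96² + 59.40²) = 94.9 m/s; angle = arctan(59.40/73.96) = 38.8° below horizontal.

94.9 m/s at 38.8° below the horizontal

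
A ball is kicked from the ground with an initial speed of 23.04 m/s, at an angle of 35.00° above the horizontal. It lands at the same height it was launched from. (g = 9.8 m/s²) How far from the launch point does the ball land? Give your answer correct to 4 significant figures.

For level ground, R = v₀² sin(2θ) / g.
sin(2 × 35.00°) = sin 70.000° = 0.9397.
R = (23.04)² × 0.9397 / 9.8 = 50.90 m.

50.90 m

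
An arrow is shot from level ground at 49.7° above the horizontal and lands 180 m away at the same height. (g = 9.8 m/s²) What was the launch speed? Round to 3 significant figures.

On level ground, R = v₀² sin(2θ) / g, so v₀ = √(R g / sin 2θ).
sin(2 × 49.7°) = 0.9866.
v₀ = √(180 × 9.8 / 0.9866) = √1788 = 42.3 m/s.

42.3 m/s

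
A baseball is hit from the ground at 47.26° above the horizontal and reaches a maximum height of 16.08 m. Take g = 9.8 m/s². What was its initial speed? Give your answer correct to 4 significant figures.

24.17 m/s

At maximum height v_y = 0, so (v₀ sin θ)² = 2 g H.
v₀ sin 47.26° = √(2 × 9.8 × 16.08) = 17.753 m/s.
v₀ = 17.753 / sin 47.26° = 17.753 / 0.7344 = 24.17 m/s.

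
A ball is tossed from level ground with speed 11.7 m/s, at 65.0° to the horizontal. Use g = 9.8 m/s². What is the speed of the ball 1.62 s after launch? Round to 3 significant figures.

7.23 m/s

v_x = 11.7 cos 65.0° = 4.945 m/s (constant).
v_y(t) = 11.7 sin 65.0° − g t = 10.60 − 9.8 × 1.62 = -5.276 m/s.
Speed = √(v_x² + v_y²) = √(24.45 + 27.84) = 7.23 m/s.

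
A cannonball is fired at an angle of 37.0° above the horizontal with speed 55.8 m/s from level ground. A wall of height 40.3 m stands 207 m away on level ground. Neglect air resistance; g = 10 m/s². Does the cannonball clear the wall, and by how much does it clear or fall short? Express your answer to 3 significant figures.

v_x = 55.8 cos 37.0° = 44.56 m/s; v_y0 = 55.8 sin 37.0° = 33.58 m/s.
Time to reach the wall: t = 207 / 44.56 = 4.645 s.
Height at that point: y = 33.58×4.645 − 5.000×4.645² = 48.10 m.
That is 48.10 − 40.3 = 7.80 m above the top of the wall, so the cannonball clears it.

Yes — it clears the wall by 7.80 m.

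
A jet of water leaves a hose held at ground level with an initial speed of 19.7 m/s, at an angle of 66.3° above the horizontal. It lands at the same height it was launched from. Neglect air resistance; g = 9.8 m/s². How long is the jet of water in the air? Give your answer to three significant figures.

3.68 s

Vertical component: v_y = 19.7 sin 66.3° = 18.04 m/s.
For a projectile landing at launch height, time of flight is t = 2 v_y / g = 2 × 18.04 / 9.8 = 3.68 s.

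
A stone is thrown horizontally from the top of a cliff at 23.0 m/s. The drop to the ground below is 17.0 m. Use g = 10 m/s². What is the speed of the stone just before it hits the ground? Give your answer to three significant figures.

29.5 m/s

Fall time: t = √(2 × 17.0 / 10) = 1.844 s.
At impact: v_x = 23.0 m/s (unchanged), v_y = g t = 10 × 1.844 = 18.44 m/s.
Speed = √(v_x² + v_y²) = √(529.0 + 340.0) = 29.5 m/s.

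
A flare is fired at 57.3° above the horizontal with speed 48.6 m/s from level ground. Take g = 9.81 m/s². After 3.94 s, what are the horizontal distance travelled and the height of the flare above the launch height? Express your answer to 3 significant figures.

x = 103 m, y = 85.0 m

v_x = 48.6 cos 57.3° = 26.26 m/s; v_y0 = 48.6 sin 57.3° = 40.90 m/s.
x = v_x t = 26.26 × 3.94 = 103 m.
y = v_y0 t − ½ g t² = 40.90×3.94 − 4.905×3.94² = 85.0 m.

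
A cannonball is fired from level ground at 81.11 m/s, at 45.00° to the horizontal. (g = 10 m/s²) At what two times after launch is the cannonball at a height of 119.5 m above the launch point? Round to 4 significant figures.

2.736 s and 8.734 s

v_y0 = 81.11 sin 45.00° = 57.353 m/s.
Set y = v_y0 t − ½ g t² = 119.5: 5.000 t² − 57.353 t + 119.5 = 0.
t = [57.353 ± √(3289.4 − 2390.0)] / 10 = (57.353 ± 29.990) / 10, giving t = 2.736 s or t = 8.734 s.
So the cannonball is at 119.5 m at t = 2.736 s (rising) and t = 8.734 s (falling).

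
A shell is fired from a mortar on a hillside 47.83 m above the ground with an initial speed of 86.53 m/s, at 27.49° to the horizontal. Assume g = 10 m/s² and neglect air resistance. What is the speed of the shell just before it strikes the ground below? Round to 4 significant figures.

v_x = 86.53 cos 27.49° = 76.760 m/s is unchanged throughout.
For the vertical component, v_y² = v_y0² + 2 g h = (39.942)² + 2×10×47.83 = 2552.0, so |v_y| = 50.517 m/s.
Impact speed = √(v_x² + v_y²) = √(5892.1 + 2552.0) = 91.89 m/s.

91.89 m/s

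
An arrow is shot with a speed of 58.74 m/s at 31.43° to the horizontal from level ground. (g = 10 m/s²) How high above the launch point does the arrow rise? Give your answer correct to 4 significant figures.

Vertical component of launch velocity: v_y = 58.74 sin 31.43° = 30.630 m/s.
At the highest point the vertical velocity is zero, so v_y² = 2 g h_max.
h_max = (30.630)² / (2 × 10) = 938.20 / 20.00 = 46.91 m.

46.91 m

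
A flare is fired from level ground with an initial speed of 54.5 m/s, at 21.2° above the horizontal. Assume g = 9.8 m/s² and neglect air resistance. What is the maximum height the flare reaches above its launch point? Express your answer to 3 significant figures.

19.8 m

Vertical component of launch velocity: v_y = 54.5 sin 21.2° = 19.71 m/s.
At the highest point the vertical velocity is zero, so v_y² = 2 g h_max.
h_max = (19.71)² / (2 × 9.8) = 388.5 / 19.60 = 19.8 m.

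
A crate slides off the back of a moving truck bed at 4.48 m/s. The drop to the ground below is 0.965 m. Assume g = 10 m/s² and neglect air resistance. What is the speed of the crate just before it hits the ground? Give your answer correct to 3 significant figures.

6.27 m/s

Fall time: t = √(2 × 0.965 / 10) = 0.4393 s.
At impact: v_x = 4.48 m/s (unchanged), v_y = g t = 10 × 0.4393 = 4.393 m/s.
Speed = √(v_x² + v_y²) = √(20.07 + 19.30) = 6.27 m/s.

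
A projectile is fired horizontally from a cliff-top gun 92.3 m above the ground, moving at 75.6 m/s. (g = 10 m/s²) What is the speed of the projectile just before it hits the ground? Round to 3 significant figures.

Fall time: t = √(2 × 92.3 / 10) = 4.297 s.
At impact: v_x = 75.6 m/s (unchanged), v_y = g t = 10 × 4.297 = 42.97 m/s.
Speed = √(v_x² + v_y²) = √(5715 + 1846) = 87.0 m/s.

87.0 m/s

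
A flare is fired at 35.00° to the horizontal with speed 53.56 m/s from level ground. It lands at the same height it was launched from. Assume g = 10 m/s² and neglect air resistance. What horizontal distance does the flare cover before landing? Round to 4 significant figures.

For level ground, R = v₀² sin(2θ) / g.
sin(2 × 35.00°) = sin 70.000° = 0.9397.
R = (53.56)² × 0.9397 / 10 = 269.6 m.

269.6 m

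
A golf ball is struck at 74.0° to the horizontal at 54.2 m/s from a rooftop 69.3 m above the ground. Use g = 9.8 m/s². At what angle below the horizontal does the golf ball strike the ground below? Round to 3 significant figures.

76.8°

v_x = 54.2 cos 74.0° = 14.94 m/s.
At impact |v_y| = √(v_y0² + 2 g h) = √(52.10² + 2×9.8×69.3) = 63.82 m/s.
Angle below horizontal = arctan(|v_y| / v_x) = arctan(63.82 / 14.94) = 76.8°.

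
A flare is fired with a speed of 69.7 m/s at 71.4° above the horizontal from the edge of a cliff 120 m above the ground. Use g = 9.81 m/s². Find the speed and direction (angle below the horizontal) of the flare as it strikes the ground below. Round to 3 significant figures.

v_x = 69.7 cos 71.4° = 22.23 m/s (constant).
|v_y| at impact = √((66.06)² + 2×9.81×120) = 81.97 m/s.
Speed = √(22.23² + 81.97²) = 84.9 m/s; angle = arctan(81.97/22.23) = 74.8° below horizontal.

84.9 m/s at 74.8° below the horizontal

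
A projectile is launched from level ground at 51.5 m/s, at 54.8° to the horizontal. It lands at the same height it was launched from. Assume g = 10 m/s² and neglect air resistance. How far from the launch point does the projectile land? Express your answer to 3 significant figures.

Components: v_x = 51.5 cos 54.8° = 29.69 m/s, v_y = 51.5 sin 54.8° = 42.08 m/s.
Time of flight (same landing height): t = 2 v_y / g = 2 × 42.08 / 10 = 8.416 s.
Range: R = v_x · t = 29.69 × 8.416 = 250 m.

250 m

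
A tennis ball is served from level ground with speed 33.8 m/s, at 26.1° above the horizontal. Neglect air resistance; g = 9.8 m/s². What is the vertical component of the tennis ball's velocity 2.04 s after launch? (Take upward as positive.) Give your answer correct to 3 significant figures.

Initial vertical component: v_y0 = 33.8 sin 26.1° = 14.87 m/s.
v_y(t) = v_y0 − g t = 14.87 − 9.8 × 2.04 = -5.12 m/s.

-5.12 m/s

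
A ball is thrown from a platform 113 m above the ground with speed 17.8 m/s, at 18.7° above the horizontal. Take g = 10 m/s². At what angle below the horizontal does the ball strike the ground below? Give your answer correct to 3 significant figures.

70.6°

v_x = 17.8 cos 18.7° = 16.86 m/s.
At impact |v_y| = √(v_y0² + 2 g h) = √(5.707² + 2×10×113) = 47.88 m/s.
Angle below horizontal = arctan(|v_y| / v_x) = arctan(47.88 / 16.86) = 70.6°.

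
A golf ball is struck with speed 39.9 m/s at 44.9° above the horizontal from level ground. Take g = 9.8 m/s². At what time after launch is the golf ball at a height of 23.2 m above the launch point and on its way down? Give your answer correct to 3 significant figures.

v_y0 = 39.9 sin 44.9° = 28.16 m/s.
Set y = v_y0 t − ½ g t² = 23.2: 4.900 t² − 28.16 t + 23.2 = 0.
t = [28.16 ± √(793.0 − 454.7)] / 9.8 = (28.16 ± 18.39) / 9.8, giving t = 0.997 s or t = 4.75 s.
On the way down corresponds to the larger root: t = 4.75 s.

4.75 s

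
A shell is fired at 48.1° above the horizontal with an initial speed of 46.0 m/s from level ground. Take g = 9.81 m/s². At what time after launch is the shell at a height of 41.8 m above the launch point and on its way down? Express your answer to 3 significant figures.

v_y0 = 46.0 sin 48.1° = 34.24 m/s.
Set y = v_y0 t − ½ g t² = 41.8: 4.905 t² − 34.24 t + 41.8 = 0.
t = [34.24 ± √(1172 − 820.1)] / 9.81 = (34.24 ± 18.76) / 9.81, giving t = 1.58 s or t = 5.40 s.
On the way down corresponds to the larger root: t = 5.40 s.

5.40 s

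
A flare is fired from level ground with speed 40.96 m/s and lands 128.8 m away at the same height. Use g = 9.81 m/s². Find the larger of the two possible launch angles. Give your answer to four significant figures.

65.57°

Level-ground range: R = v₀² sin(2θ)/g ⇒ sin 2θ = R g / v₀² = 128.8×9.81/40.96² = 0.7531.
2θ = arcsin(0.7531) = 48.860° or 180° − 48.860° = 131.140°.
So θ = 24.43° or θ = 65.57°.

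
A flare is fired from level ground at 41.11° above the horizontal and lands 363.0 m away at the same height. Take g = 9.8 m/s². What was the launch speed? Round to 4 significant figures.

59.92 m/s

On level ground, R = v₀² sin(2θ) / g, so v₀ = √(R g / sin 2θ).
sin(2 × 41.11°) = 0.9908.
v₀ = √(363.0 × 9.8 / 0.9908) = √3590.4 = 59.92 m/s.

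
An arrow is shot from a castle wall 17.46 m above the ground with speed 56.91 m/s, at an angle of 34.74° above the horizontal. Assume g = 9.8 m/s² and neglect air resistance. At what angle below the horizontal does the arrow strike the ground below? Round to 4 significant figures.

v_x = 56.91 cos 34.74° = 46.766 m/s.
At impact |v_y| = √(v_y0² + 2 g h) = √(32.430² + 2×9.8×17.46) = 37.335 m/s.
Angle below horizontal = arctan(|v_y| / v_x) = arctan(37.335 / 46.766) = 38.60°.

38.60°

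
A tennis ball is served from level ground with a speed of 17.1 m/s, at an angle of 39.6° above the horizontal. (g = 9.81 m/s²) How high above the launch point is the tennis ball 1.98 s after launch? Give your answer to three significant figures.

v_y0 = 17.1 sin 39.6° = 10.90 m/s.
y(t) = v_y0 t − ½ g t² = 10.90×1.98 − 4.905×1.98² = 2.35 m.

2.35 m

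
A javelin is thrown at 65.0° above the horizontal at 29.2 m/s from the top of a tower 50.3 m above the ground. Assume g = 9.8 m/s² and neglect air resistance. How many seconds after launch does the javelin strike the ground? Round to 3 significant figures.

6.89 s

Vertical component: v_y = 29.2 sin 65.0° = 26.46 m/s.
Taking up as positive with launch at y = 50.3 m, landing at y = 0: 0 = 50.3 + 26.46 t − ½(9.8) t².
Solving 4.900 t² − 26.46 t − 50.3 = 0 gives t = [26.46 + √(26.46² + 4·4.900·50.3)] / 9.800 = 6.89 s.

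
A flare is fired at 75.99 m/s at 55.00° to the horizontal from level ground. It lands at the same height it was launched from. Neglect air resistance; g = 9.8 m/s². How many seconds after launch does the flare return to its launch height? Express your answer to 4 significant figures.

12.70 s

Vertical component: v_y = 75.99 sin 55.00° = 62.247 m/s.
For a projectile landing at launch height, time of flight is t = 2 v_y / g = 2 × 62.247 / 9.8 = 12.70 s.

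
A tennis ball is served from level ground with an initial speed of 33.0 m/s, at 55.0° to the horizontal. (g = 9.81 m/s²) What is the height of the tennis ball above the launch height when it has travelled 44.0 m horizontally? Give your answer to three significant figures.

v_x = 33.0 cos 55.0° = 18.93 m/s, v_y0 = 33.0 sin 55.0° = 27.03 m/s.
Time to reach x = 44.0 m: t = x / v_x = 44.0 / 18.93 = 2.324 s.
y = v_y0 t − ½ g t² = 27.03×2.324 − 4.905×2.324² = 36.3 m.

36.3 m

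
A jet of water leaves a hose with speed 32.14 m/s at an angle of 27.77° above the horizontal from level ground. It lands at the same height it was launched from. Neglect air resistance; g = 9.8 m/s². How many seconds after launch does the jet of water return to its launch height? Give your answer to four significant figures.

3.056 s

Vertical component: v_y = 32.14 sin 27.77° = 14.975 m/s.
For a projectile landing at launch height, time of flight is t = 2 v_y / g = 2 × 14.975 / 9.8 = 3.056 s.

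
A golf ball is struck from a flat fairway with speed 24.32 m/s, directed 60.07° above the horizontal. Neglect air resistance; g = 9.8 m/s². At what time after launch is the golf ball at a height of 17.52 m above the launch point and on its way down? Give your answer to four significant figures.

v_y0 = 24.32 sin 60.07° = 21.077 m/s.
Set y = v_y0 t − ½ g t² = 17.52: 4.900 t² − 21.077 t + 17.52 = 0.
t = [21.077 ± √(444.24 − 343.39)] / 9.8 = (21.077 ± 10.042) / 9.8, giving t = 1.126 s or t = 3.175 s.
On the way down corresponds to the larger root: t = 3.175 s.

3.175 s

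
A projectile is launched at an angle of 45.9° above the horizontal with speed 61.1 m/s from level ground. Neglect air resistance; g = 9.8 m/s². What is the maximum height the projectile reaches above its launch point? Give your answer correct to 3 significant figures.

98.2 m

Vertical component of launch velocity: v_y = 61.1 sin 45.9° = 43.88 m/s.
At the highest point the vertical velocity is zero, so v_y² = 2 g h_max.
h_max = (43.88)² / (2 × 9.8) = 1925 / 19.60 = 98.2 m.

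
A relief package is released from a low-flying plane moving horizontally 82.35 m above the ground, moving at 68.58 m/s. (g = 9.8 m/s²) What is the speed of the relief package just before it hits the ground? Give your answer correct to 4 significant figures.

79.48 m/s

Fall time: t = √(2 × 82.35 / 9.8) = 4.0995 s.
At impact: v_x = 68.58 m/s (unchanged), v_y = g t = 9.8 × 4.0995 = 40.175 m/s.
Speed = √(v_x² + v_y²) = √(4703.2 + 1614.0) = 79.48 m/s.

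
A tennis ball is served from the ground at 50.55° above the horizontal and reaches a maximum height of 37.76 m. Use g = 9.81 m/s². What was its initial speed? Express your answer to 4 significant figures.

35.25 m/s

At maximum height v_y = 0, so (v₀ sin θ)² = 2 g H.
v₀ sin 50.55° = √(2 × 9.81 × 37.76) = 27.219 m/s.
v₀ = 27.219 / sin 50.55° = 27.219 / 0.7722 = 35.25 m/s.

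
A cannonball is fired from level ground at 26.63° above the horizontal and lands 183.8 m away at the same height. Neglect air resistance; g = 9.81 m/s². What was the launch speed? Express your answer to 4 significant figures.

On level ground, R = v₀² sin(2θ) / g, so v₀ = √(R g / sin 2θ).
sin(2 × 26.63°) = 0.8014.
v₀ = √(183.8 × 9.81 / 0.8014) = √2249.9 = 47.43 m/s.

47.43 m/s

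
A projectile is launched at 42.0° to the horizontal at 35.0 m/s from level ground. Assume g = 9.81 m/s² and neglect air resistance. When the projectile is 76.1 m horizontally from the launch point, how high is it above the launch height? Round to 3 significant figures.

v_x = 35.0 cos 42.0° = 26.01 m/s, v_y0 = 35.0 sin 42.0° = 23.42 m/s.
Time to reach x = 76.1 m: t = x / v_x = 76.1 / 26.01 = 2.926 s.
y = v_y0 t − ½ g t² = 23.42×2.926 − 4.905×2.926² = 26.5 m.

26.5 m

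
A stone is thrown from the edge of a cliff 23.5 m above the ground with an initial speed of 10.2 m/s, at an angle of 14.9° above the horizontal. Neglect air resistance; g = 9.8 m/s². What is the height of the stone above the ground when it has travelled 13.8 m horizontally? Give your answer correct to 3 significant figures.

v_x = 10.2 cos 14.9° = 9.857 m/s, v_y0 = 10.2 sin 14.9° = 2.623 m/s.
Time to reach x = 13.8 m: t = x / v_x = 13.8 / 9.857 = 1.400 s.
y = 23.5 + v_y0 t − ½ g t² = 23.5 + 2.623×1.400 − 4.900×1.400² = 17.6 m.

17.6 m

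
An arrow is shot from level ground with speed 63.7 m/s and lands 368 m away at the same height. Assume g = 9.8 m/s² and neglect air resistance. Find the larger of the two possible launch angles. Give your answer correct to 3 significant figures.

58.6°

Level-ground range: R = v₀² sin(2θ)/g ⇒ sin 2θ = R g / v₀² = 368×9.8/63.7² = 0.8888.
2θ = arcsin(0.8888) = 62.72° or 180° − 62.72° = 117.28°.
So θ = 31.4° or θ = 58.6°.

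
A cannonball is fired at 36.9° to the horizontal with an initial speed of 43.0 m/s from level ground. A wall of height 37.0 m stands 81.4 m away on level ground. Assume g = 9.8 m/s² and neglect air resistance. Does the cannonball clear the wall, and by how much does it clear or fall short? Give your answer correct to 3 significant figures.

v_x = 43.0 cos 36.9° = 34.39 m/s; v_y0 = 43.0 sin 36.9° = 25.82 m/s.
Time to reach the wall: t = 81.4 / 34.39 = 2.367 s.
Height at that point: y = 25.82×2.367 − 4.900×2.367² = 33.66 m.
That is 37.0 − 33.66 = 3.34 m below the top of the wall, so the cannonball does not clear it.

No — it falls 3.34 m short of clearing the wall.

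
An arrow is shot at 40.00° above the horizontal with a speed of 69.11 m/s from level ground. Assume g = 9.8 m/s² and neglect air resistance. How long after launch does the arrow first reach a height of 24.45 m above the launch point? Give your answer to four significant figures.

v_y0 = 69.11 sin 40.00° = 44.423 m/s.
Set y = v_y0 t − ½ g t² = 24.45: 4.900 t² − 44.423 t + 24.45 = 0.
t = [44.423 ± √(1973.4 − 479.22)] / 9.8 = (44.423 ± 38.655) / 9.8, giving t = 0.5886 s or t = 8.477 s.
The arrow is on the way up at the first time, so t = 0.5886 s.

0.5886 s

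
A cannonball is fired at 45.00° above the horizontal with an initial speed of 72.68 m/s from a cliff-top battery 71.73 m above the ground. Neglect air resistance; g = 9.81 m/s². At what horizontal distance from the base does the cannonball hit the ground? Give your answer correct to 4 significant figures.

Components: v_x = 72.68 cos 45.00° = 51.393 m/s, v_y = 72.68 sin 45.00° = 51.393 m/s.
Vertical: 0 = 71.73 + 51.393 t − ½(9.81) t² ⇒ 4.905 t² − 51.393 t − 71.73 = 0.
t = [51.393 + √(2641.2 + 1407.3)] / 9.810 = 11.725 s.
Horizontal: R = v_x · t = 51.393 × 11.725 = 602.6 m.

602.6 m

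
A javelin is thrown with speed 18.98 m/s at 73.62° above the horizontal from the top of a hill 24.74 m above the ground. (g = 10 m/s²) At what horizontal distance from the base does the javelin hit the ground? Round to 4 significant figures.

25.13 m

Components: v_x = 18.98 cos 73.62° = 5.3525 m/s, v_y = 18.98 sin 73.62° = 18.210 m/s.
Vertical: 0 = 24.74 + 18.210 t − ½(10) t² ⇒ 5.000 t² − 18.210 t − 24.74 = 0.
t = [18.210 + √(331.60 + 494.80)] / 10.00 = 4.6957 s.
Horizontal: R = v_x · t = 5.3525 × 4.6957 = 25.13 m.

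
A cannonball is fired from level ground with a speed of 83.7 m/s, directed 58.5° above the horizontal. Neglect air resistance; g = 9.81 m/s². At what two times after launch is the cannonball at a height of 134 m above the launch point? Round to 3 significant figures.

2.21 s and 12.3 s

v_y0 = 83.7 sin 58.5° = 71.37 m/s.
Set y = v_y0 t − ½ g t² = 134: 4.905 t² − 71.37 t + 134 = 0.
t = [71.37 ± √(5094 − 2629)] / 9.81 = (71.37 ± 49.65) / 9.81, giving t = 2.21 s or t = 12.3 s.
So the cannonball is at 134 m at t = 2.21 s (rising) and t = 12.3 s (falling).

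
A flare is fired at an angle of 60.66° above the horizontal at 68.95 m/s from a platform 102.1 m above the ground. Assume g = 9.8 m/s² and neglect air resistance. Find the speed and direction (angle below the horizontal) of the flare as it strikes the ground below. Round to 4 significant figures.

82.19 m/s at 65.73° below the horizontal

v_x = 68.95 cos 60.66° = 33.785 m/s (constant).
|v_y| at impact = √((60.106)² + 2×9.8×102.1) = 74.926 m/s.
Speed = √(33.785² + 74.926²) = 82.19 m/s; angle = arctan(74.926/33.785) = 65.73° below horizontal.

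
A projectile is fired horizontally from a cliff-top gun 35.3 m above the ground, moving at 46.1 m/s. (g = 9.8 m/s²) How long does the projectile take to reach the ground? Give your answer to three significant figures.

2.68 s

The horizontal speed doesn't affect the fall. With v_y0 = 0, h = ½ g t².
t = √(2 × 35.3 / 9.8) = √7.204 = 2.68 s.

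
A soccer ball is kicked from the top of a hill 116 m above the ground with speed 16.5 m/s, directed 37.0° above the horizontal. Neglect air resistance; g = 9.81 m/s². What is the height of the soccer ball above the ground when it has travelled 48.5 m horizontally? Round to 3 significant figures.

86.1 m

v_x = 16.5 cos 37.0° = 13.18 m/s, v_y0 = 16.5 sin 37.0° = 9.930 m/s.
Time to reach x = 48.5 m: t = x / v_x = 48.5 / 13.18 = 3.680 s.
y = 116 + v_y0 t − ½ g t² = 116 + 9.930×3.680 − 4.905×3.680² = 86.1 m.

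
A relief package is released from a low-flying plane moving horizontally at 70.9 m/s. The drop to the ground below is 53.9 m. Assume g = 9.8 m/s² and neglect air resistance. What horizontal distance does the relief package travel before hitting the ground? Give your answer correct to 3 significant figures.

235 m

Initial vertical velocity is zero, so the fall time comes from h = ½ g t²: t = √(2 × 53.9 / 9.8) = 3.317 s.
Horizontal motion is uniform at 70.9 m/s, so x = 70.9 × 3.317 = 235 m.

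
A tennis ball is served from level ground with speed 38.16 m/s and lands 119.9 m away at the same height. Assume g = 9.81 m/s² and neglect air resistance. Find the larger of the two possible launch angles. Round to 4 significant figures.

Level-ground range: R = v₀² sin(2θ)/g ⇒ sin 2θ = R g / v₀² = 119.9×9.81/38.16² = 0.8077.
2θ = arcsin(0.8077) = 53.872° or 180° − 53.872° = 126.128°.
So θ = 26.94° or θ = 63.06°.

63.06°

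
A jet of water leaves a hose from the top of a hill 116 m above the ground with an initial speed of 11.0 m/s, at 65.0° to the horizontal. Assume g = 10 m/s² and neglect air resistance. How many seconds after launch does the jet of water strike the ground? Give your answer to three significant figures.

5.92 s

Vertical component: v_y = 11.0 sin 65.0° = 9.969 m/s.
Taking up as positive with launch at y = 116 m, landing at y = 0: 0 = 116 + 9.969 t − ½(10) t².
Solving 5.000 t² − 9.969 t − 116 = 0 gives t = [9.969 + √(9.969² + 4·5.000·116)] / 10.00 = 5.92 s.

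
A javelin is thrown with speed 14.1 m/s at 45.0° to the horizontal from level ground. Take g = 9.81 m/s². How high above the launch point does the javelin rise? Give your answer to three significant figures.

Vertical component of launch velocity: v_y = 14.1 sin 45.0° = 9.970 m/s.
At the highest point the vertical velocity is zero, so v_y² = 2 g h_max.
h_max = (9.970)² / (2 × 9.81) = 99.40 / 19.62 = 5.07 m.

5.07 m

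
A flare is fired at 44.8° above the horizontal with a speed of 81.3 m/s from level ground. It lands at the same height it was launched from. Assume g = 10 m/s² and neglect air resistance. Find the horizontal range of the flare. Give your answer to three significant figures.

661 m

Components: v_x = 81.3 cos 44.8° = 57.69 m/s, v_y = 81.3 sin 44.8° = 57.29 m/s.
Time of flight (same landing height): t = 2 v_y / g = 2 × 57.29 / 10 = 11.46 s.
Range: R = v_x · t = 57.69 × 11.46 = 661 m.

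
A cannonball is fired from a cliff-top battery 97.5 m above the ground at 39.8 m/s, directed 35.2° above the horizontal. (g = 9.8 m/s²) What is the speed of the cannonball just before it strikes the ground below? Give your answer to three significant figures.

59.1 m/s

v_x = 39.8 cos 35.2° = 32.52 m/s is unchanged throughout.
For the vertical component, v_y² = v_y0² + 2 g h = (22.94)² + 2×9.8×97.5 = 2437, so |v_y| = 49.37 m/s.
Impact speed = √(v_x² + v_y²) = √(1058 + 2437) = 59.1 m/s.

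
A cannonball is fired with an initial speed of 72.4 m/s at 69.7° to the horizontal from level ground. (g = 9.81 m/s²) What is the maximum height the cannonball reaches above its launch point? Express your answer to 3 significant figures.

235 m

Vertical component of launch velocity: v_y = 72.4 sin 69.7° = 67.90 m/s.
At the highest point the vertical velocity is zero, so v_y² = 2 g h_max.
h_max = (67.90)² / (2 × 9.81) = 4610 / 19.62 = 235 m.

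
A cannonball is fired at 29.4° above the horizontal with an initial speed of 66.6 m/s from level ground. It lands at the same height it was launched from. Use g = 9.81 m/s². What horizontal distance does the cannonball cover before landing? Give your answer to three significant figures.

For level ground, R = v₀² sin(2θ) / g.
sin(2 × 29.4°) = sin 58.80° = 0.8554.
R = (66.6)² × 0.8554 / 9.81 = 387 m.

387 m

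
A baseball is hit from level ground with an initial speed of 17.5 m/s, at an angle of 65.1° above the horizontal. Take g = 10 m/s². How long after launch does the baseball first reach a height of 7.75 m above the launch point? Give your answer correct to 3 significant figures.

0.603 s

v_y0 = 17.5 sin 65.1° = 15.87 m/s.
Set y = v_y0 t − ½ g t² = 7.75: 5.000 t² − 15.87 t + 7.75 = 0.
t = [15.87 ± √(251.9 − 155.0)] / 10 = (15.87 ± 9.844) / 10, giving t = 0.603 s or t = 2.57 s.
The baseball is on the way up at the first time, so t = 0.603 s.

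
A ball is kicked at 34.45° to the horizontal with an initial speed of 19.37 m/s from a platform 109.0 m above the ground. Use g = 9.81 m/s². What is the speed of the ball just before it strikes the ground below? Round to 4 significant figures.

v_x = 19.37 cos 34.45° = 15.973 m/s is unchanged throughout.
For the vertical component, v_y² = v_y0² + 2 g h = (10.957)² + 2×9.81×109.0 = 2258.6, so |v_y| = 47.525 m/s.
Impact speed = √(v_x² + v_y²) = √(255.14 + 2258.6) = 50.14 m/s.

50.14 m/s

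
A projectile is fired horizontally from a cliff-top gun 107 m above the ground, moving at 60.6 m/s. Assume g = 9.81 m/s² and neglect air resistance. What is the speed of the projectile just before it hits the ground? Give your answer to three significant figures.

Fall time: t = √(2 × 107 / 9.81) = 4.671 s.
At impact: v_x = 60.6 m/s (unchanged), v_y = g t = 9.81 × 4.671 = 45.82 m/s.
Speed = √(v_x² + v_y²) = √(3672 + 2099) = 76.0 m/s.

76.0 m/s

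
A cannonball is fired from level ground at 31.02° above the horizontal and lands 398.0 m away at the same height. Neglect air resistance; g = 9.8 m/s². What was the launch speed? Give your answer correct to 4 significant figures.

On level ground, R = v₀² sin(2θ) / g, so v₀ = √(R g / sin 2θ).
sin(2 × 31.02°) = 0.8833.
v₀ = √(398.0 × 9.8 / 0.8833) = √4415.7 = 66.45 m/s.

66.45 m/s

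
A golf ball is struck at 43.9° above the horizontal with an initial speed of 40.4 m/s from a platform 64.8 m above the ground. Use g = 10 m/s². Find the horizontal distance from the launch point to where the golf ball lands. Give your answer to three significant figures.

214 m

Components: v_x = 40.4 cos 43.9° = 29.11 m/s, v_y = 40.4 sin 43.9° = 28.01 m/s.
Vertical: 0 = 64.8 + 28.01 t − ½(10) t² ⇒ 5.000 t² − 28.01 t − 64.8 = 0.
t = [28.01 + √(784.6 + 1296)] / 10.00 = 7.362 s.
Horizontal: R = v_x · t = 29.11 × 7.362 = 214 m.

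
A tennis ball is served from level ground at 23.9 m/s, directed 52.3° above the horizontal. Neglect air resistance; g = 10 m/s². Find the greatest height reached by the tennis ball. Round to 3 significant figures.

Vertical component of launch velocity: v_y = 23.9 sin 52.3° = 18.91 m/s.
At the highest point the vertical velocity is zero, so v_y² = 2 g h_max.
h_max = (18.91)² / (2 × 10) = 357.6 / 20.00 = 17.9 m.

17.9 m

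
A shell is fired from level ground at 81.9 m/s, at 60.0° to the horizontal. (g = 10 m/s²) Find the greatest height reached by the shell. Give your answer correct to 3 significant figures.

252 m

Vertical component of launch velocity: v_y = 81.9 sin 60.0° = 70.93 m/s.
At the highest point the vertical velocity is zero, so v_y² = 2 g h_max.
h_max = (70.93)² / (2 × 10) = 5031 / 20.00 = 252 m.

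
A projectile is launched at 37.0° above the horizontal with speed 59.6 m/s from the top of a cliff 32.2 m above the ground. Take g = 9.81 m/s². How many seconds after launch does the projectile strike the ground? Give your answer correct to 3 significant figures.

8.12 s

Vertical component: v_y = 59.6 sin 37.0° = 35.87 m/s.
Taking up as positive with launch at y = 32.2 m, landing at y = 0: 0 = 32.2 + 35.87 t − ½(9.81) t².
Solving 4.905 t² − 35.87 t − 32.2 = 0 gives t = [35.87 + √(35.87² + 4·4.905·32.2)] / 9.810 = 8.12 s.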